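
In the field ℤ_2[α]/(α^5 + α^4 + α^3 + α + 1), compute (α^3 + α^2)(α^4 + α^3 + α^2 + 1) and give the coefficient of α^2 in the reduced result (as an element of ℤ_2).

Multiply in ℤ_2[α]: (α^3 + α^2)·(α^4 + α^3 + α^2 + 1) = α^7 + α^4 + α^3 + α^2.
Reduce using α^5 ≡ α^4 + α^3 + α + 1 (mod α^5 + α^4 + α^3 + α + 1).
Reduced: α^2 + α.

1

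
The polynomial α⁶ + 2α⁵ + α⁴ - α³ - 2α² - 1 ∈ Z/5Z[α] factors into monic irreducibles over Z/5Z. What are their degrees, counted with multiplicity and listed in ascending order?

1, 1, 2, 2

Write f(α) = α⁶ + 2α⁵ + α⁴ - α³ - 2α² - 1.
Roots in Z/5Z: f(0) = 4; f(1) = 0 → root; f(2) = 2; f(3) = 0 → root; f(4) = 3.
Linear factors from roots: (α - 1), (α + 2).
Complete factorization: f(α) = (α + 2)·(α - 1)·(α² + 2α - 2)·(α² - α + 1).
Factor degrees with multiplicity: 1 + 1 + 2 + 2 = 6.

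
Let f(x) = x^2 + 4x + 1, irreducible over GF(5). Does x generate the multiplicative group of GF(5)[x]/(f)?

No

|GF(5^2)^×| = 5^2 − 1 = 24. Prime factorization: 24 = 2^3·3.
f is primitive ⇔ x has order 24 in GF(5)[x]/(f), i.e. x^(24/q) ≠ 1 for each prime q | 24.
x^(12) mod f = 1
x^(8) mod f = x + 4.
Since x^(12) = 1, the order of x divides 12 < 24; not primitive.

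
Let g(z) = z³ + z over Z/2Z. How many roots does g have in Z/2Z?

Evaluate at each of the 2 elements of Z/2Z:
g(0) = 0 → root; g(1) = 0 → root.
Roots: {0, 1}.

2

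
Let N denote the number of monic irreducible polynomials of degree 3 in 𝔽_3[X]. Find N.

8

By the necklace-counting formula, N_3(3) = (1/3) Σ_{d|3} μ(3/d)·3^d.
Divisors of 3: 1, 3; μ(3/d) for each: -1, 1.
Σ = − 3^1 + 3^3 = 24.
N = 24/3 = 8.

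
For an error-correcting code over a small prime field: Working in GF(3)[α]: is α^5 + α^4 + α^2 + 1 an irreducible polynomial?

Yes

Write f(α) = α^5 + α^4 + α^2 + 1.
Check for roots in GF(3): f(0) = 1; f(1) = 1; f(2) = 2.
No roots, so no linear factors.
Monic irreducibles of degree 2 over GF(3): α^2 + 1, α^2 + α + 2, α^2 + 2α + 2.
None of them divide f (all give nonzero remainder).
No irreducible factor of degree ≤ 2 exists, so f is irreducible over GF(3).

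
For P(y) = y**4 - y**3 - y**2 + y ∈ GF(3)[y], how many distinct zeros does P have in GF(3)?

Evaluate at each of the 3 elements of GF(3):
P(0) = 0 → root; P(1) = 0 → root; P(2) = 0 → root.
Roots: {0, 1, 2}.

3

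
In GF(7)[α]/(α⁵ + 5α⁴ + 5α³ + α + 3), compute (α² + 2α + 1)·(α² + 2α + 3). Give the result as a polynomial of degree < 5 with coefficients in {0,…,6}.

α^4 + 4α^3 + α^2 + α + 3

Multiply in GF(7)[α]: (α² + 2α + 1)·(α² + 2α + 3) = α⁴ + 4α³ + α² + α + 3.
Reduced: α⁴ + 4α³ + α² + α + 3.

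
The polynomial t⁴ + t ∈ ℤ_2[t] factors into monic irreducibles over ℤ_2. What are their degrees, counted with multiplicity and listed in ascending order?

Write f(t) = t⁴ + t.
Roots in ℤ_2: f(0) = 0 → root; f(1) = 0 → root.
Linear factors from roots: (t), (t + 1).
Complete factorization: f(t) = (t)·(t + 1)·(t² + t + 1).
Factor degrees with multiplicity: 1 + 1 + 2 = 4.

1, 1, 2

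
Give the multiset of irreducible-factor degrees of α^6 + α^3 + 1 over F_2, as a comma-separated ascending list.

Write g(α) = α^6 + α^3 + 1.
Roots in F_2: g(0) = 1; g(1) = 1.
Complete factorization: g(α) = (α^6 + α^3 + 1).
Factor degrees with multiplicity: 6 = 6.

6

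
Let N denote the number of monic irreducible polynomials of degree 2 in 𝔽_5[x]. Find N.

Gauss's count: N_{5}(2) = (1/2) Σ_{d|2} μ(2/d)·5^d.
Divisors of 2: 1, 2; μ(2/d) for each: -1, 1.
Σ = − 5^1 + 5^2 = 20.
N = 20/2 = 10.

10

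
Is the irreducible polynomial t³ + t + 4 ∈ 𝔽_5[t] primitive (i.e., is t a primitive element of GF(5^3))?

No

Write f(t) = t³ + t + 4.
|GF(5^3)^×| = 5^3 − 1 = 124. Prime factorization: 124 = 2^2·31.
f is primitive ⇔ t has order 124 in GF(5)[t]/(f), i.e. t^(124/q) ≠ 1 for each prime q | 124.
t^(62) mod f = 1
t^(4) mod f = 4t² + t.
Since t^(62) = 1, the order of t divides 62 < 124; not primitive.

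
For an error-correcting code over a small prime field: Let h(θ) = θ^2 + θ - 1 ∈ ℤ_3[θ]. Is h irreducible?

Yes

Check for roots in ℤ_3: h(0) = 2; h(1) = 1; h(2) = 2.
No roots. A degree-2 polynomial over a field with no linear factor is irreducible.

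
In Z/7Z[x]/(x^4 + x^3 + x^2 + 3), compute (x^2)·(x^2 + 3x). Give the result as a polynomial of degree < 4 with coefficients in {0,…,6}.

2x^3 + 6x^2 + 4

Multiply in Z/7Z[x]: (x^2)·(x^2 + 3x) = x^4 + 3x^3.
Reduce using x^4 ≡ 6x^3 + 6x^2 + 4 (mod x^4 + x^3 + x^2 + 3).
Reduced: 2x^3 + 6x^2 + 4.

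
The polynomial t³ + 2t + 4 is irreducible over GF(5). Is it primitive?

No

Write f(t) = t³ + 2t + 4.
|GF(5^3)^×| = 5^3 − 1 = 124. Prime factorization: 124 = 2^2·31.
f is primitive ⇔ t has order 124 in GF(5)[t]/(f), i.e. t^(124/q) ≠ 1 for each prime q | 124.
t^(62) mod f = 1
t^(4) mod f = 3t² + t.
Since t^(62) = 1, the order of t divides 62 < 124; not primitive.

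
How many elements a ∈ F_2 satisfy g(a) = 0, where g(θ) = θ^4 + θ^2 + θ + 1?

Evaluate at each of the 2 elements of F_2:
g(0) = 1; g(1) = 0 → root.
Roots: {1}.

1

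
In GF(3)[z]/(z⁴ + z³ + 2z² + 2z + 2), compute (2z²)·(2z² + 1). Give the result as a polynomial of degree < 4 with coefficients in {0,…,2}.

Multiply in GF(3)[z]: (2z²)·(2z² + 1) = z⁴ + 2z².
Reduce using z⁴ ≡ 2z³ + z² + z + 1 (mod z⁴ + z³ + 2z² + 2z + 2).
Reduced: 2z³ + z + 1.

2z^3 + z + 1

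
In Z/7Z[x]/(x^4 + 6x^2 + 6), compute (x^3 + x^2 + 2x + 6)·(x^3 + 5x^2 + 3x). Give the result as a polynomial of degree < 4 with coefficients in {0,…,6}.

Multiply in Z/7Z[x]: (x^3 + x^2 + 2x + 6)·(x^3 + 5x^2 + 3x) = x^6 + 6x^5 + 3x^4 + 5x^3 + x^2 + 4x.
Reduce using x^4 ≡ x^2 + 1 (mod x^4 + 6x^2 + 6).
Reduced: 4x^3 + 6x^2 + 3x + 4.

4x^3 + 6x^2 + 3x + 4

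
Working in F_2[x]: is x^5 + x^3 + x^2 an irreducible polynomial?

Write P(x) = x^5 + x^3 + x^2.
Check for roots in F_2: P(0) = 0 → root; P(1) = 1.
P(0) = 0, so (x) divides P(x); P is reducible.

No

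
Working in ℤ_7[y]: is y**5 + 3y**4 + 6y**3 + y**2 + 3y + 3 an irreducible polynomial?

Write P(y) = y**5 + 3y**4 + 6y**3 + y**2 + 3y + 3.
Check for roots in ℤ_7: P(0) = 3; P(1) = 3; P(2) = 1; P(3) = 4; P(4) = 2; P(5) = 4; P(6) = 4.
No roots, so no linear factors.
Degree-2 irreducible divisors: test the 21 monic irreducibles of degree 2 over GF(7).
None of them divide P (all give nonzero remainder).
No irreducible factor of degree ≤ 2 exists, so P is irreducible over GF(7).

Yes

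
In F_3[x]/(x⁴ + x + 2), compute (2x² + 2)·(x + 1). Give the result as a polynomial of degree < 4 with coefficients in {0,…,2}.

2x^3 + 2x^2 + 2x + 2

Multiply in F_3[x]: (2x² + 2)·(x + 1) = 2x³ + 2x² + 2x + 2.
Reduced: 2x³ + 2x² + 2x + 2.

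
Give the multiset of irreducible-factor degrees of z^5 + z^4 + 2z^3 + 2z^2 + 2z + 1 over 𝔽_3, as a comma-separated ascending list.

Write h(z) = z^5 + z^4 + 2z^3 + 2z^2 + 2z + 1.
Roots in 𝔽_3: h(0) = 1; h(1) = 0 → root; h(2) = 2.
Linear factors from roots: (z + 2).
Complete factorization: h(z) = (z + 2)^3·(z^2 + z + 2).
Factor degrees with multiplicity: 1 + 1 + 1 + 2 = 5.

1, 1, 1, 2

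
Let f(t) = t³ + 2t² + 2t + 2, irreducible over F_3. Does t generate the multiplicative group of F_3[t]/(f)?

No

|GF(3^3)^×| = 3^3 − 1 = 26. Prime factorization: 26 = 2·13.
f is primitive ⇔ t has order 26 in GF(3)[t]/(f), i.e. t^(26/q) ≠ 1 for each prime q | 26.
t^(13) mod f = 1
t^(2) mod f = t².
Since t^(13) = 1, the order of t divides 13 < 26; not primitive.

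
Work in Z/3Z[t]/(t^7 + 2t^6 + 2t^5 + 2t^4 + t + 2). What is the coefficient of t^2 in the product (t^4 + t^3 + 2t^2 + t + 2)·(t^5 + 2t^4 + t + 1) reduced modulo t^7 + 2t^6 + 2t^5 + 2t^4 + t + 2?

Multiply in Z/3Z[t]: (t^4 + t^3 + 2t^2 + t + 2)·(t^5 + 2t^4 + t + 1) = t^9 + t^7 + 2t^6 + 2t^5 + 2.
Reduce using t^7 ≡ t^6 + t^5 + t^4 + 2t + 1 (mod t^7 + 2t^6 + 2t^5 + 2t^4 + t + 2).
Reduced: t^6 + 2t^3 + t + 2.

0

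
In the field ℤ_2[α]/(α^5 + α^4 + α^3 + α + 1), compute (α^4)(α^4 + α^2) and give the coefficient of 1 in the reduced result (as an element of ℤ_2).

Multiply in ℤ_2[α]: (α^4)·(α^4 + α^2) = α^8 + α^6.
Reduce using α^5 ≡ α^4 + α^3 + α + 1 (mod α^5 + α^4 + α^3 + α + 1).
Reduced: α.

0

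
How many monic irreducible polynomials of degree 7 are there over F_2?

By the necklace-counting formula, N_2(7) = (1/7) Σ_{d|7} μ(7/d)·2^d.
Divisors of 7: 1, 7; μ(7/d) for each: -1, 1.
Σ = − 2^1 + 2^7 = 126.
N = 126/7 = 18.

18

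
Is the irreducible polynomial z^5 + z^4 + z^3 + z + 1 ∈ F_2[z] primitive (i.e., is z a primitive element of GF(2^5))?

Yes

Write f(z) = z^5 + z^4 + z^3 + z + 1.
|GF(2^5)^×| = 2^5 − 1 = 31. Prime factorization: 31 = 31.
f is primitive ⇔ z has order 31 in GF(2)[z]/(f), i.e. z^(31/q) ≠ 1 for each prime q | 31.
z^(1) mod f = z.
None equal 1, so z has full order 31; f is primitive.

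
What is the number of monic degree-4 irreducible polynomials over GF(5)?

150

Gauss's count: N_{5}(4) = (1/4) Σ_{d|4} μ(4/d)·5^d.
Divisors of 4: 1, 2, 4; μ(4/d) for each: 0, -1, 1.
Σ = − 5^2 + 5^4 = 600.
N = 600/4 = 150.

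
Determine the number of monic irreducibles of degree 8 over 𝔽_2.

x^(2^8) − x is the product of all monic irreducibles of degree dividing 8; Möbius inversion gives N = (1/8) Σ μ(8/d)·2^d.
Divisors of 8: 1, 2, 4, 8; μ(8/d) for each: 0, 0, -1, 1.
Σ = − 2^4 + 2^8 = 240.
N = 240/8 = 30.

30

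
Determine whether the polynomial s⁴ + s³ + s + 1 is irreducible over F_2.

Write f(s) = s⁴ + s³ + s + 1.
Check for roots in F_2: f(0) = 1; f(1) = 0 → root.
f(1) = 0, so (s − 1) divides f(s); f is reducible.

No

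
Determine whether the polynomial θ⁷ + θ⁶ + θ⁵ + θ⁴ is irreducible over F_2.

No

Write f(θ) = θ⁷ + θ⁶ + θ⁵ + θ⁴.
Check for roots in F_2: f(0) = 0 → root; f(1) = 0 → root.
f(0) = 0, so (θ) divides f(θ); f is reducible.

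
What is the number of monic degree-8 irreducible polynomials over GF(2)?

x^(2^8) − x is the product of all monic irreducibles of degree dividing 8; Möbius inversion gives N = (1/8) Σ μ(8/d)·2^d.
Divisors of 8: 1, 2, 4, 8; μ(8/d) for each: 0, 0, -1, 1.
Σ = − 2^4 + 2^8 = 240.
N = 240/8 = 30.

30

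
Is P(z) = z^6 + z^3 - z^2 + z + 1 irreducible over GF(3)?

Check for roots in GF(3): P(0) = 1; P(1) = 0 → root; P(2) = 2.
P(1) = 0, so (z − 1) divides P(z); P is reducible.

No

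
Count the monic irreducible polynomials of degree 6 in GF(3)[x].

116

The number of monic irreducibles of degree 6 over GF(3) is (1/6)·Σ_{d∣6} μ(6/d) 3^d.
Divisors of 6: 1, 2, 3, 6; μ(6/d) for each: 1, -1, -1, 1.
Σ = 3^1 − 3^2 − 3^3 + 3^6 = 696.
N = 696/6 = 116.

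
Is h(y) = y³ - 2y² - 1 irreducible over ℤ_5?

Check for roots in ℤ_5: h(0) = 4; h(1) = 3; h(2) = 4; h(3) = 3; h(4) = 1.
No roots. A degree-3 polynomial over a field with no linear factor is irreducible.

Yes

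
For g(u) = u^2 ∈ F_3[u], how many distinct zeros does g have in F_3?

1

Evaluate at each of the 3 elements of F_3:
g(0) = 0 → root; g(1) = 1; g(2) = 1.
Roots: {0}.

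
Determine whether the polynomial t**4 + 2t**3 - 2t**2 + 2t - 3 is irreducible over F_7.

Write f(t) = t**4 + 2t**3 - 2t**2 + 2t - 3.
Check for roots in F_7: f(0) = 4; f(1) = 0 → root; f(2) = 4; f(3) = 1; f(4) = 0 → root; f(5) = 6; f(6) = 6.
f(1) = 0, so (t − 1) divides f(t); f is reducible.

No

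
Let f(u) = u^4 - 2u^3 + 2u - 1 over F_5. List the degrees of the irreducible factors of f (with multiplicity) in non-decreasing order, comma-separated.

Roots in F_5: f(0) = 4; f(1) = 0 → root; f(2) = 3; f(3) = 2; f(4) = 0 → root.
Linear factors from roots: (u - 1), (u + 1).
Complete factorization: f(u) = (u + 1)·(u - 1)^3.
Factor degrees with multiplicity: 1 + 1 + 1 + 1 = 4.

1, 1, 1, 1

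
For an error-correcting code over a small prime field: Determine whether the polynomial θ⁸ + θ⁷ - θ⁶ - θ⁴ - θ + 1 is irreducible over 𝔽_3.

Write f(θ) = θ⁸ + θ⁷ - θ⁶ - θ⁴ - θ + 1.
Check for roots in 𝔽_3: f(0) = 1; f(1) = 0 → root; f(2) = 0 → root.
f(1) = 0, so (θ − 1) divides f(θ); f is reducible.

No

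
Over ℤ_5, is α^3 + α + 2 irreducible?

No

Write f(α) = α^3 + α + 2.
Check for roots in ℤ_5: f(0) = 2; f(1) = 4; f(2) = 2; f(3) = 2; f(4) = 0 → root.
f(4) = 0, so (α − 4) divides f(α); f is reducible.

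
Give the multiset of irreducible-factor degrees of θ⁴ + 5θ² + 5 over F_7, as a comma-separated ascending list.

Write h(θ) = θ⁴ + 5θ² + 5.
Complete factorization: h(θ) = (θ⁴ + 5θ² + 5).
Factor degrees with multiplicity: 4 = 4.

4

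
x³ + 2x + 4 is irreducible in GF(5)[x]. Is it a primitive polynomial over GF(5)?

No

Write f(x) = x³ + 2x + 4.
|GF(5^3)^×| = 5^3 − 1 = 124. Prime factorization: 124 = 2^2·31.
f is primitive ⇔ x has order 124 in GF(5)[x]/(f), i.e. x^(124/q) ≠ 1 for each prime q | 124.
x^(62) mod f = 1
x^(4) mod f = 3x² + x.
Since x^(62) = 1, the order of x divides 62 < 124; not primitive.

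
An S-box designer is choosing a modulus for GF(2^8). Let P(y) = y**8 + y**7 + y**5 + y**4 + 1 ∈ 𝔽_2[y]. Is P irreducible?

Yes

Check for roots in 𝔽_2: P(0) = 1; P(1) = 1.
No roots, so no linear factors.
Monic irreducibles of degree 2 over GF(2): y**2 + y + 1.
None of them divide P (all give nonzero remainder).
Monic irreducibles of degree 3 over GF(2): y**3 + y + 1, y**3 + y**2 + 1.
None of them divide P (all give nonzero remainder).
Monic irreducibles of degree 4 over GF(2): y**4 + y + 1, y**4 + y**3 + 1, y**4 + y**3 + y**2 + y + 1.
None of them divide P (all give nonzero remainder).
No irreducible factor of degree ≤ 4 exists, so P is irreducible over GF(2).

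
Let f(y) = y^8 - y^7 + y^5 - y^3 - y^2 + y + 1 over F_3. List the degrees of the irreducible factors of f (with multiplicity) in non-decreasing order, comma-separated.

Roots in F_3: f(0) = 1; f(1) = 1; f(2) = 1.
Complete factorization: f(y) = (y^8 - y^7 + y^5 - y^3 - y^2 + y + 1).
Factor degrees with multiplicity: 8 = 8.

8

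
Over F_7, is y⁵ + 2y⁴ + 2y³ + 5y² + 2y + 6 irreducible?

Yes

Write g(y) = y⁵ + 2y⁴ + 2y³ + 5y² + 2y + 6.
Check for roots in F_7: g(0) = 6; g(1) = 4; g(2) = 5; g(3) = 5; g(4) = 1; g(5) = 6; g(6) = 1.
No roots, so no linear factors.
Degree-2 irreducible divisors: test the 21 monic irreducibles of degree 2 over GF(7).
None of them divide g (all give nonzero remainder).
No irreducible factor of degree ≤ 2 exists, so g is irreducible over GF(7).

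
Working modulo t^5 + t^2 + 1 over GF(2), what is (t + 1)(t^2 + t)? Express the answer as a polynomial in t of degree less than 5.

Multiply in GF(2)[t]: (t + 1)·(t^2 + t) = t^3 + t.
Reduced: t^3 + t.

t^3 + t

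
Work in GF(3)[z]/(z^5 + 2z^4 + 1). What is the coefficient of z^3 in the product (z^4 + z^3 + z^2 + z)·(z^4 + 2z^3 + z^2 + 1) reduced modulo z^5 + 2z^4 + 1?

Multiply in GF(3)[z]: (z^4 + z^3 + z^2 + z)·(z^4 + 2z^3 + z^2 + 1) = z^8 + z^6 + z^5 + z^4 + 2z^3 + z^2 + z.
Reduce using z^5 ≡ z^4 + 2 (mod z^5 + 2z^4 + 1).
Reduced: z^4 + z^3 + 2z.

1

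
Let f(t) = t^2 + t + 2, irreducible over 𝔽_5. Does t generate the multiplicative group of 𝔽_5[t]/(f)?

Yes

|GF(5^2)^×| = 5^2 − 1 = 24. Prime factorization: 24 = 2^3·3.
f is primitive ⇔ t has order 24 in GF(5)[t]/(f), i.e. t^(24/q) ≠ 1 for each prime q | 24.
t^(12) mod f = 4.
t^(8) mod f = 3t + 1.
None equal 1, so t has full order 24; f is primitive.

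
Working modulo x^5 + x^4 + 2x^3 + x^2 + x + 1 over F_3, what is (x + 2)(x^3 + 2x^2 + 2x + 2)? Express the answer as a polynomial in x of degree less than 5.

Multiply in F_3[x]: (x + 2)·(x^3 + 2x^2 + 2x + 2) = x^4 + x^3 + 1.
Reduced: x^4 + x^3 + 1.

x^4 + x^3 + 1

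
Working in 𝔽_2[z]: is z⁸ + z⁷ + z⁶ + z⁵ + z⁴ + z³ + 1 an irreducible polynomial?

Yes

Write f(z) = z⁸ + z⁷ + z⁶ + z⁵ + z⁴ + z³ + 1.
Check for roots in 𝔽_2: f(0) = 1; f(1) = 1.
No roots, so no linear factors.
Monic irreducibles of degree 2 over GF(2): z² + z + 1.
None of them divide f (all give nonzero remainder).
Monic irreducibles of degree 3 over GF(2): z³ + z + 1, z³ + z² + 1.
None of them divide f (all give nonzero remainder).
Monic irreducibles of degree 4 over GF(2): z⁴ + z + 1, z⁴ + z³ + 1, z⁴ + z³ + z² + z + 1.
None of them divide f (all give nonzero remainder).
No irreducible factor of degree ≤ 4 exists, so f is irreducible over GF(2).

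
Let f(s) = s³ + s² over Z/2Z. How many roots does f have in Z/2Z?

Evaluate at each of the 2 elements of Z/2Z:
f(0) = 0 → root; f(1) = 0 → root.
Roots: {0, 1}.

2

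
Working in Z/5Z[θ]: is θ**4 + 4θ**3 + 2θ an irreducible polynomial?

No

Write P(θ) = θ**4 + 4θ**3 + 2θ.
Check for roots in Z/5Z: P(0) = 0 → root; P(1) = 2; P(2) = 2; P(3) = 0 → root; P(4) = 0 → root.
P(0) = 0, so (θ) divides P(θ); P is reducible.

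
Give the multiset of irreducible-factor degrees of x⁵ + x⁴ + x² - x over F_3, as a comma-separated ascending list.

1, 2, 2

Write g(x) = x⁵ + x⁴ + x² - x.
Roots in F_3: g(0) = 0 → root; g(1) = 2; g(2) = 2.
Linear factors from roots: (x).
Complete factorization: g(x) = (x)·(x² + 1)·(x² + x - 1).
Factor degrees with multiplicity: 1 + 2 + 2 = 5.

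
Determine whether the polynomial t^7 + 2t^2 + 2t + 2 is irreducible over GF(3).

Yes

Write m(t) = t^7 + 2t^2 + 2t + 2.
Check for roots in GF(3): m(0) = 2; m(1) = 1; m(2) = 1.
No roots, so no linear factors.
Monic irreducibles of degree 2 over GF(3): t^2 + 1, t^2 + t + 2, t^2 + 2t + 2.
None of them divide m (all give nonzero remainder).
Degree-3 irreducible divisors: test the 8 monic irreducibles of degree 3 over GF(3).
None of them divide m (all give nonzero remainder).
No irreducible factor of degree ≤ 3 exists, so m is irreducible over GF(3).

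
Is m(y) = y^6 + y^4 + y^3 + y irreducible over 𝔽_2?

No

Check for roots in 𝔽_2: m(0) = 0 → root; m(1) = 0 → root.
m(0) = 0, so (y) divides m(y); m is reducible.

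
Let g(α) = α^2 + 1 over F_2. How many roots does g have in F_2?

1

Evaluate at each of the 2 elements of F_2:
g(0) = 1; g(1) = 0 → root.
Roots: {1}.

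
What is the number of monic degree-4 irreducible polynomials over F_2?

x^(2^4) − x is the product of all monic irreducibles of degree dividing 4; Möbius inversion gives N = (1/4) Σ μ(4/d)·2^d.
Divisors of 4: 1, 2, 4; μ(4/d) for each: 0, -1, 1.
Σ = − 2^2 + 2^4 = 12.
N = 12/4 = 3.

3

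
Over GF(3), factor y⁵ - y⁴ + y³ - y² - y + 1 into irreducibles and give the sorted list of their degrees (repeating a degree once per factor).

1, 4

Write h(y) = y⁵ - y⁴ + y³ - y² - y + 1.
Roots in GF(3): h(0) = 1; h(1) = 0 → root; h(2) = 1.
Linear factors from roots: (y - 1).
Complete factorization: h(y) = (y - 1)·(y⁴ + y² - 1).
Factor degrees with multiplicity: 1 + 4 = 5.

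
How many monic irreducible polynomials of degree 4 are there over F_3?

18

By the necklace-counting formula, N_3(4) = (1/4) Σ_{d|4} μ(4/d)·3^d.
Divisors of 4: 1, 2, 4; μ(4/d) for each: 0, -1, 1.
Σ = − 3^2 + 3^4 = 72.
N = 72/4 = 18.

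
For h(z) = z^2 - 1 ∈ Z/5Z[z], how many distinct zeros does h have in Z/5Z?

2

Evaluate at each of the 5 elements of Z/5Z:
h(0) = 4; h(1) = 0 → root; h(2) = 3; h(3) = 3; h(4) = 0 → root.
Roots: {1, 4}.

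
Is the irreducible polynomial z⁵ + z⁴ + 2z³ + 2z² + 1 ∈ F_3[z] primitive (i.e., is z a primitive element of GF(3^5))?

Yes

Write f(z) = z⁵ + z⁴ + 2z³ + 2z² + 1.
|GF(3^5)^×| = 3^5 − 1 = 242. Prime factorization: 242 = 2·11^2.
f is primitive ⇔ z has order 242 in GF(3)[z]/(f), i.e. z^(242/q) ≠ 1 for each prime q | 242.
z^(121) mod f = 2.
z^(22) mod f = z⁴ + 2z + 1.
None equal 1, so z has full order 242; f is primitive.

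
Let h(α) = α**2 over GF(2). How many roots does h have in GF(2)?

Evaluate at each of the 2 elements of GF(2):
h(0) = 0 → root; h(1) = 1.
Roots: {0}.

1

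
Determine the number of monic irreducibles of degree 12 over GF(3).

x^(3^12) − x is the product of all monic irreducibles of degree dividing 12; Möbius inversion gives N = (1/12) Σ μ(12/d)·3^d.
Divisors of 12: 1, 2, 3, 4, 6, 12; μ(12/d) for each: 0, 1, 0, -1, -1, 1.
Σ = 3^2 − 3^4 − 3^6 + 3^12 = 530640.
N = 530640/12 = 44220.

44220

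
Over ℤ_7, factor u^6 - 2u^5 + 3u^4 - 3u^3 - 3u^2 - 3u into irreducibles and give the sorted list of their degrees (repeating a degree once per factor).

1, 1, 4

Write g(u) = u^6 - 2u^5 + 3u^4 - 3u^3 - 3u^2 - 3u.
Linear factors from roots: (u), (u - 1).
Complete factorization: g(u) = (u)·(u - 1)·(u^4 - u^3 + 2u^2 - u + 3).
Factor degrees with multiplicity: 1 + 1 + 4 = 6.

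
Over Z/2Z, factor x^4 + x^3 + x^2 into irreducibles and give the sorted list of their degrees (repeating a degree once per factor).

1, 1, 2

Write f(x) = x^4 + x^3 + x^2.
Roots in Z/2Z: f(0) = 0 → root; f(1) = 1.
Linear factors from roots: (x).
Complete factorization: f(x) = (x)^2·(x^2 + x + 1).
Factor degrees with multiplicity: 1 + 1 + 2 = 4.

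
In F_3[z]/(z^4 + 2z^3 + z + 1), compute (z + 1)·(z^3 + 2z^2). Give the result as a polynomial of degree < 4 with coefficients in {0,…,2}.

Multiply in F_3[z]: (z + 1)·(z^3 + 2z^2) = z^4 + 2z^2.
Reduce using z^4 ≡ z^3 + 2z + 2 (mod z^4 + 2z^3 + z + 1).
Reduced: z^3 + 2z^2 + 2z + 2.

z^3 + 2z^2 + 2z + 2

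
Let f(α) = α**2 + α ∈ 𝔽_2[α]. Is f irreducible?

No

Check for roots in 𝔽_2: f(0) = 0 → root; f(1) = 0 → root.
f(0) = 0, so (α) divides f(α); f is reducible.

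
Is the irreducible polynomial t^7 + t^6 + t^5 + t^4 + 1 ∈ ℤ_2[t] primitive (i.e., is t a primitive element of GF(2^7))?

Write f(t) = t^7 + t^6 + t^5 + t^4 + 1.
|GF(2^7)^×| = 2^7 − 1 = 127. Prime factorization: 127 = 127.
f is primitive ⇔ t has order 127 in GF(2)[t]/(f), i.e. t^(127/q) ≠ 1 for each prime q | 127.
t^(1) mod f = t.
None equal 1, so t has full order 127; f is primitive.

Yes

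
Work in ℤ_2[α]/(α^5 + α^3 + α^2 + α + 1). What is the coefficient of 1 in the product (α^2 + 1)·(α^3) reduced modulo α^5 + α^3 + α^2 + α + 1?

Multiply in ℤ_2[α]: (α^2 + 1)·(α^3) = α^5 + α^3.
Reduce using α^5 ≡ α^3 + α^2 + α + 1 (mod α^5 + α^3 + α^2 + α + 1).
Reduced: α^2 + α + 1.

1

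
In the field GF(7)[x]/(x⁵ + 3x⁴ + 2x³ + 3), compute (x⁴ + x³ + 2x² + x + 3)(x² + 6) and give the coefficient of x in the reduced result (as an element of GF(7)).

Multiply in GF(7)[x]: (x⁴ + x³ + 2x² + x + 3)·(x² + 6) = x⁶ + x⁵ + x⁴ + x² + 6x + 4.
Reduce using x⁵ ≡ 4x⁴ + 5x³ + 4 (mod x⁵ + 3x⁴ + 2x³ + 3).
Reduced: 5x⁴ + 4x³ + x² + 3x + 3.

3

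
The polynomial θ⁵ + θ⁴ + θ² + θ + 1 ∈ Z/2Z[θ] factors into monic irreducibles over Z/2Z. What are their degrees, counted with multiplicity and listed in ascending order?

5

Write h(θ) = θ⁵ + θ⁴ + θ² + θ + 1.
Roots in Z/2Z: h(0) = 1; h(1) = 1.
Complete factorization: h(θ) = (θ⁵ + θ⁴ + θ² + θ + 1).
Factor degrees with multiplicity: 5 = 5.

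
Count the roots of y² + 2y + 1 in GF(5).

1

Write P(y) = y² + 2y + 1.
Evaluate at each of the 5 elements of GF(5):
P(0) = 1; P(1) = 4; P(2) = 4; P(3) = 1; P(4) = 0 → root.
Roots: {4}.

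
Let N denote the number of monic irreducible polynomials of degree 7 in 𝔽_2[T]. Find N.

18

x^(2^7) − x is the product of all monic irreducibles of degree dividing 7; Möbius inversion gives N = (1/7) Σ μ(7/d)·2^d.
Divisors of 7: 1, 7; μ(7/d) for each: -1, 1.
Σ = − 2^1 + 2^7 = 126.
N = 126/7 = 18.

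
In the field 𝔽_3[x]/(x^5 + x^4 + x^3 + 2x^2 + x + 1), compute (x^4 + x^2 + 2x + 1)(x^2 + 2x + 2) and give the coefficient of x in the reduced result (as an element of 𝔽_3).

Multiply in 𝔽_3[x]: (x^4 + x^2 + 2x + 1)·(x^2 + 2x + 2) = x^6 + 2x^5 + x^3 + x^2 + 2.
Reduce using x^5 ≡ 2x^4 + 2x^3 + x^2 + 2x + 2 (mod x^5 + x^4 + x^3 + 2x^2 + x + 1).
Reduced: x^4 + x^3 + x^2 + x + 1.

1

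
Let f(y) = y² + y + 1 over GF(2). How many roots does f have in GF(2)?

0

Evaluate at each of the 2 elements of GF(2):
f(0) = 1; f(1) = 1.
No element is a root.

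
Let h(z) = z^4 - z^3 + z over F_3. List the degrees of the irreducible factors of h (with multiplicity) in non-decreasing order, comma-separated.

Roots in F_3: h(0) = 0 → root; h(1) = 1; h(2) = 1.
Linear factors from roots: (z).
Complete factorization: h(z) = (z)·(z^3 - z^2 + 1).
Factor degrees with multiplicity: 1 + 3 = 4.

1, 3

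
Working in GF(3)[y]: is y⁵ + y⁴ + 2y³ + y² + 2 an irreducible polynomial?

Yes

Write P(y) = y⁵ + y⁴ + 2y³ + y² + 2.
Check for roots in GF(3): P(0) = 2; P(1) = 1; P(2) = 1.
No roots, so no linear factors.
Monic irreducibles of degree 2 over GF(3): y² + 1, y² + y + 2, y² + 2y + 2.
None of them divide P (all give nonzero remainder).
No irreducible factor of degree ≤ 2 exists, so P is irreducible over GF(3).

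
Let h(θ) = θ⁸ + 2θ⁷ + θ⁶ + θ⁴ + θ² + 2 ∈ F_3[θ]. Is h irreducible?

Check for roots in F_3: h(0) = 2; h(1) = 2; h(2) = 1.
No roots, so no linear factors.
Monic irreducibles of degree 2 over GF(3): θ² + 1, θ² + θ + 2, θ² + 2θ + 2.
None of them divide h (all give nonzero remainder).
Degree-3 irreducible divisors: test the 8 monic irreducibles of degree 3 over GF(3).
None of them divide h (all give nonzero remainder).
Degree-4 irreducible divisors: test the 18 monic irreducibles of degree 4 over GF(3).
None of them divide h (all give nonzero remainder).
No irreducible factor of degree ≤ 4 exists, so h is irreducible over GF(3).

Yes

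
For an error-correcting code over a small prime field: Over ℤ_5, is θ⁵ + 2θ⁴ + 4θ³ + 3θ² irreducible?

Write m(θ) = θ⁵ + 2θ⁴ + 4θ³ + 3θ².
Check for roots in ℤ_5: m(0) = 0 → root; m(1) = 0 → root; m(2) = 3; m(3) = 0 → root; m(4) = 0 → root.
m(0) = 0, so (θ) divides m(θ); m is reducible.

No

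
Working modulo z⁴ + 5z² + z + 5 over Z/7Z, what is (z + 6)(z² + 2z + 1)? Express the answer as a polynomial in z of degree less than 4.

Multiply in Z/7Z[z]: (z + 6)·(z² + 2z + 1) = z³ + z² + 6z + 6.
Reduced: z³ + z² + 6z + 6.

z^3 + z^2 + 6z + 6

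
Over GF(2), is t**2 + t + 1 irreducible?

Yes

Write f(t) = t**2 + t + 1.
Check for roots in GF(2): f(0) = 1; f(1) = 1.
No roots. A degree-2 polynomial over a field with no linear factor is irreducible.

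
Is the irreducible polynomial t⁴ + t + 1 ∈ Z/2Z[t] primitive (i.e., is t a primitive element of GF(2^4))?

Write f(t) = t⁴ + t + 1.
|GF(2^4)^×| = 2^4 − 1 = 15. Prime factorization: 15 = 3·5.
f is primitive ⇔ t has order 15 in GF(2)[t]/(f), i.e. t^(15/q) ≠ 1 for each prime q | 15.
t^(5) mod f = t² + t.
t^(3) mod f = t³.
None equal 1, so t has full order 15; f is primitive.

Yes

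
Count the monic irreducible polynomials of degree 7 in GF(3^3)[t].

x^(27^7) − x is the product of all monic irreducibles of degree dividing 7; Möbius inversion gives N = (1/7) Σ μ(7/d)·27^d.
Divisors of 7: 1, 7; μ(7/d) for each: -1, 1.
Σ = − 27^1 + 27^7 = 10460353176.
N = 10460353176/7 = 1494336168.

1494336168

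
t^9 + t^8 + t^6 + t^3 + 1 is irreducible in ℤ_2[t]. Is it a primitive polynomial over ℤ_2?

Write f(t) = t^9 + t^8 + t^6 + t^3 + 1.
|GF(2^9)^×| = 2^9 − 1 = 511. Prime factorization: 511 = 7·73.
f is primitive ⇔ t has order 511 in GF(2)[t]/(f), i.e. t^(511/q) ≠ 1 for each prime q | 511.
t^(73) mod f = 1
t^(7) mod f = t^7.
Since t^(73) = 1, the order of t divides 73 < 511; not primitive.

No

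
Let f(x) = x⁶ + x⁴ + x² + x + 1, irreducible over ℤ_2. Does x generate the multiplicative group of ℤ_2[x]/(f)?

No

|GF(2^6)^×| = 2^6 − 1 = 63. Prime factorization: 63 = 3^2·7.
f is primitive ⇔ x has order 63 in GF(2)[x]/(f), i.e. x^(63/q) ≠ 1 for each prime q | 63.
x^(21) mod f = 1
x^(9) mod f = x⁴ + x² + x.
Since x^(21) = 1, the order of x divides 21 < 63; not primitive.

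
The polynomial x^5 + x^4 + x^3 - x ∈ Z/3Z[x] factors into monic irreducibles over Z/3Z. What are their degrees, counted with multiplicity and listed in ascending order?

1, 1, 1, 2

Write h(x) = x^5 + x^4 + x^3 - x.
Roots in Z/3Z: h(0) = 0 → root; h(1) = 2; h(2) = 0 → root.
Linear factors from roots: (x), (x + 1).
Complete factorization: h(x) = (x)·(x + 1)^2·(x^2 - x - 1).
Factor degrees with multiplicity: 1 + 1 + 1 + 2 = 5.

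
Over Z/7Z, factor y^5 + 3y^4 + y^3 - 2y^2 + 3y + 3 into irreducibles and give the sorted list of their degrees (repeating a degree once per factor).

5

Write h(y) = y^5 + 3y^4 + y^3 - 2y^2 + 3y + 3.
Complete factorization: h(y) = (y^5 + 3y^4 + y^3 - 2y^2 + 3y + 3).
Factor degrees with multiplicity: 5 = 5.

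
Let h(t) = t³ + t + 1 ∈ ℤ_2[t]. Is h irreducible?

Yes

Check for roots in ℤ_2: h(0) = 1; h(1) = 1.
No roots. A degree-3 polynomial over a field with no linear factor is irreducible.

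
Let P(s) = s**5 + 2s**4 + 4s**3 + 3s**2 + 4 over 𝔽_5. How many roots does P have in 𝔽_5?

0

Evaluate at each of the 5 elements of 𝔽_5:
P(0) = 4; P(1) = 4; P(2) = 2; P(3) = 4; P(4) = 4.
No element is a root.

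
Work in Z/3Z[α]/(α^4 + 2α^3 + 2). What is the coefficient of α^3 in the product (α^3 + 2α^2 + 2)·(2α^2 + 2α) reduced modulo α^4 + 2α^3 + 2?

0

Multiply in Z/3Z[α]: (α^3 + 2α^2 + 2)·(2α^2 + 2α) = 2α^5 + α^3 + α^2 + α.
Reduce using α^4 ≡ α^3 + 1 (mod α^4 + 2α^3 + 2).
Reduced: α^2 + 2.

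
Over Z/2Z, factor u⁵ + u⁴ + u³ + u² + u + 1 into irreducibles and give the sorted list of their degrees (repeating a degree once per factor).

Write g(u) = u⁵ + u⁴ + u³ + u² + u + 1.
Roots in Z/2Z: g(0) = 1; g(1) = 0 → root.
Linear factors from roots: (u + 1).
Complete factorization: g(u) = (u + 1)·(u² + u + 1)^2.
Factor degrees with multiplicity: 1 + 2 + 2 = 5.

1, 2, 2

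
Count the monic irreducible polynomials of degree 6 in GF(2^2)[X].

670

The number of monic irreducibles of degree 6 over GF(4) is (1/6)·Σ_{d∣6} μ(6/d) 4^d.
Divisors of 6: 1, 2, 3, 6; μ(6/d) for each: 1, -1, -1, 1.
Σ = 4^1 − 4^2 − 4^3 + 4^6 = 4020.
N = 4020/6 = 670.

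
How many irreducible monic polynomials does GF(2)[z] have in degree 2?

1

By the necklace-counting formula, N_2(2) = (1/2) Σ_{d|2} μ(2/d)·2^d.
Divisors of 2: 1, 2; μ(2/d) for each: -1, 1.
Σ = − 2^1 + 2^2 = 2.
N = 2/2 = 1.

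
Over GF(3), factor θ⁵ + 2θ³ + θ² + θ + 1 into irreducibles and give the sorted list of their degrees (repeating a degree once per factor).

1, 2, 2

Write f(θ) = θ⁵ + 2θ³ + θ² + θ + 1.
Roots in GF(3): f(0) = 1; f(1) = 0 → root; f(2) = 1.
Linear factors from roots: (θ + 2).
Complete factorization: f(θ) = (θ + 2)·(θ² + 1)·(θ² + θ + 2).
Factor degrees with multiplicity: 1 + 2 + 2 = 5.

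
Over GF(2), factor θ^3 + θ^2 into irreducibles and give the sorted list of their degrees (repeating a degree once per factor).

1, 1, 1

Write h(θ) = θ^3 + θ^2.
Roots in GF(2): h(0) = 0 → root; h(1) = 0 → root.
Linear factors from roots: (θ), (θ + 1).
Complete factorization: h(θ) = (θ + 1)·(θ)^2.
Factor degrees with multiplicity: 1 + 1 + 1 = 3.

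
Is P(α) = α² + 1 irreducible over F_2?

No

Check for roots in F_2: P(0) = 1; P(1) = 0 → root.
P(1) = 0, so (α − 1) divides P(α); P is reducible.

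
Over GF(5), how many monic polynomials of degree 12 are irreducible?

x^(5^12) − x is the product of all monic irreducibles of degree dividing 12; Möbius inversion gives N = (1/12) Σ μ(12/d)·5^d.
Divisors of 12: 1, 2, 3, 4, 6, 12; μ(12/d) for each: 0, 1, 0, -1, -1, 1.
Σ = 5^2 − 5^4 − 5^6 + 5^12 = 244124400.
N = 244124400/12 = 20343700.

20343700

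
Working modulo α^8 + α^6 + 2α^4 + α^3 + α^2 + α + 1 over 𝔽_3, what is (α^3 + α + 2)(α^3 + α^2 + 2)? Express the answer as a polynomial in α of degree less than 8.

α^6 + α^5 + α^4 + 2α^3 + 2α^2 + 2α + 1

Multiply in 𝔽_3[α]: (α^3 + α + 2)·(α^3 + α^2 + 2) = α^6 + α^5 + α^4 + 2α^3 + 2α^2 + 2α + 1.
Reduced: α^6 + α^5 + α^4 + 2α^3 + 2α^2 + 2α + 1.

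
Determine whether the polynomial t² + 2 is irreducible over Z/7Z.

Yes

Write g(t) = t² + 2.
Check for roots in Z/7Z: g(0) = 2; g(1) = 3; g(2) = 6; g(3) = 4; g(4) = 4; g(5) = 6; g(6) = 3.
No roots. A degree-2 polynomial over a field with no linear factor is irreducible.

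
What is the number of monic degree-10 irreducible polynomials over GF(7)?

Gauss's count: N_{7}(10) = (1/10) Σ_{d|10} μ(10/d)·7^d.
Divisors of 10: 1, 2, 5, 10; μ(10/d) for each: 1, -1, -1, 1.
Σ = 7^1 − 7^2 − 7^5 + 7^10 = 282458400.
N = 282458400/10 = 28245840.

28245840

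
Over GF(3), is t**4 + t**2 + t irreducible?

Write h(t) = t**4 + t**2 + t.
Check for roots in GF(3): h(0) = 0 → root; h(1) = 0 → root; h(2) = 1.
h(0) = 0, so (t) divides h(t); h is reducible.

No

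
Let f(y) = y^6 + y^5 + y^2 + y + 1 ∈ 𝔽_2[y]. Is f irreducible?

Yes

Check for roots in 𝔽_2: f(0) = 1; f(1) = 1.
No roots, so no linear factors.
Monic irreducibles of degree 2 over GF(2): y^2 + y + 1.
None of them divide f (all give nonzero remainder).
Monic irreducibles of degree 3 over GF(2): y^3 + y + 1, y^3 + y^2 + 1.
None of them divide f (all give nonzero remainder).
No irreducible factor of degree ≤ 3 exists, so f is irreducible over GF(2).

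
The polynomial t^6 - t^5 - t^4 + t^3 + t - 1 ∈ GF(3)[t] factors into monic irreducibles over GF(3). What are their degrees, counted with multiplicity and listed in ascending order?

Write h(t) = t^6 - t^5 - t^4 + t^3 + t - 1.
Roots in GF(3): h(0) = 2; h(1) = 0 → root; h(2) = 1.
Linear factors from roots: (t - 1).
Complete factorization: h(t) = (t - 1)·(t^2 - t - 1)·(t^3 + t^2 + t - 1).
Factor degrees with multiplicity: 1 + 2 + 3 = 6.

1, 2, 3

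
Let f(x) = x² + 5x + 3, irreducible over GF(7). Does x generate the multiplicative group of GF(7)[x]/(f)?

|GF(7^2)^×| = 7^2 − 1 = 48. Prime factorization: 48 = 2^4·3.
f is primitive ⇔ x has order 48 in GF(7)[x]/(f), i.e. x^(48/q) ≠ 1 for each prime q | 48.
x^(24) mod f = 6.
x^(16) mod f = 2.
None equal 1, so x has full order 48; f is primitive.

Yes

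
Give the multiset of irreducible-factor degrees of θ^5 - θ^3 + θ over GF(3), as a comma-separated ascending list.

Write f(θ) = θ^5 - θ^3 + θ.
Roots in GF(3): f(0) = 0 → root; f(1) = 1; f(2) = 2.
Linear factors from roots: (θ).
Complete factorization: f(θ) = (θ)·(θ^2 + 1)^2.
Factor degrees with multiplicity: 1 + 2 + 2 = 5.

1, 2, 2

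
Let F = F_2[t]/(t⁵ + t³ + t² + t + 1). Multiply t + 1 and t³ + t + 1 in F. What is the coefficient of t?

0

Multiply in F_2[t]: (t + 1)·(t³ + t + 1) = t⁴ + t³ + t² + 1.
Reduced: t⁴ + t³ + t² + 1.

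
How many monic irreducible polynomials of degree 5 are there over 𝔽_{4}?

204

The number of monic irreducibles of degree 5 over GF(4) is (1/5)·Σ_{d∣5} μ(5/d) 4^d.
Divisors of 5: 1, 5; μ(5/d) for each: -1, 1.
Σ = − 4^1 + 4^5 = 1020.
N = 1020/5 = 204.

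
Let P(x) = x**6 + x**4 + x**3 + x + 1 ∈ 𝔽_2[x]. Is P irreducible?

Yes

Check for roots in 𝔽_2: P(0) = 1; P(1) = 1.
No roots, so no linear factors.
Monic irreducibles of degree 2 over GF(2): x**2 + x + 1.
None of them divide P (all give nonzero remainder).
Monic irreducibles of degree 3 over GF(2): x**3 + x + 1, x**3 + x**2 + 1.
None of them divide P (all give nonzero remainder).
No irreducible factor of degree ≤ 3 exists, so P is irreducible over GF(2).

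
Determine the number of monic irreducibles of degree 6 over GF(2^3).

43596

Gauss's count: N_{8}(6) = (1/6) Σ_{d|6} μ(6/d)·8^d.
Divisors of 6: 1, 2, 3, 6; μ(6/d) for each: 1, -1, -1, 1.
Σ = 8^1 − 8^2 − 8^3 + 8^6 = 261576.
N = 261576/6 = 43596.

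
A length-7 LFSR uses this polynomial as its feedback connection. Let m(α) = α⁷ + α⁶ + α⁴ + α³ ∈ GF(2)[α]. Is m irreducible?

Check for roots in GF(2): m(0) = 0 → root; m(1) = 0 → root.
m(0) = 0, so (α) divides m(α); m is reducible.

No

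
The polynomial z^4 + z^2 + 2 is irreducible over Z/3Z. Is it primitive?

Write f(z) = z^4 + z^2 + 2.
|GF(3^4)^×| = 3^4 − 1 = 80. Prime factorization: 80 = 2^4·5.
f is primitive ⇔ z has order 80 in GF(3)[z]/(f), i.e. z^(80/q) ≠ 1 for each prime q | 80.
z^(40) mod f = 2.
z^(16) mod f = 1
Since z^(16) = 1, the order of z divides 16 < 80; not primitive.

No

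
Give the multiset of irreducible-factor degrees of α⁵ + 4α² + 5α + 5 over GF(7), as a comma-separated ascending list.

Write f(α) = α⁵ + 4α² + 5α + 5.
Linear factors from roots: (α + 5), (α + 3), (α + 2).
Complete factorization: f(α) = (α + 2)·(α + 3)·(α + 5)·(α² + 4α + 6).
Factor degrees with multiplicity: 1 + 1 + 1 + 2 = 5.

1, 1, 1, 2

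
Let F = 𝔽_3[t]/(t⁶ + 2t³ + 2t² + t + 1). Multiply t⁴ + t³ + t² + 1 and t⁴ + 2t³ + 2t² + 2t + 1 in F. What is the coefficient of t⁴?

1

Multiply in 𝔽_3[t]: (t⁴ + t³ + t² + 1)·(t⁴ + 2t³ + 2t² + 2t + 1) = t⁸ + 2t⁶ + 2t³ + 2t + 1.
Reduce using t⁶ ≡ t³ + t² + 2t + 2 (mod t⁶ + 2t³ + 2t² + t + 1).
Reduced: t⁵ + t⁴ + t² + 2.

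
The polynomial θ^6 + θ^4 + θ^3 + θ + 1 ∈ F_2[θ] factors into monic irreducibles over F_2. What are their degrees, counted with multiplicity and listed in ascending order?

Write f(θ) = θ^6 + θ^4 + θ^3 + θ + 1.
Roots in F_2: f(0) = 1; f(1) = 1.
Complete factorization: f(θ) = (θ^6 + θ^4 + θ^3 + θ + 1).
Factor degrees with multiplicity: 6 = 6.

6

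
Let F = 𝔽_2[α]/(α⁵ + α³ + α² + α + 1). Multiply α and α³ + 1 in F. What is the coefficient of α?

1

Multiply in 𝔽_2[α]: (α)·(α³ + 1) = α⁴ + α.
Reduced: α⁴ + α.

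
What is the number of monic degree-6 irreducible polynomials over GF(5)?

The number of monic irreducibles of degree 6 over GF(5) is (1/6)·Σ_{d∣6} μ(6/d) 5^d.
Divisors of 6: 1, 2, 3, 6; μ(6/d) for each: 1, -1, -1, 1.
Σ = 5^1 − 5^2 − 5^3 + 5^6 = 15480.
N = 15480/6 = 2580.

2580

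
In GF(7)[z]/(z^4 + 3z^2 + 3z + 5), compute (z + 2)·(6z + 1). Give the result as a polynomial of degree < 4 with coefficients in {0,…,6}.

Multiply in GF(7)[z]: (z + 2)·(6z + 1) = 6z^2 + 6z + 2.
Reduced: 6z^2 + 6z + 2.

6z^2 + 6z + 2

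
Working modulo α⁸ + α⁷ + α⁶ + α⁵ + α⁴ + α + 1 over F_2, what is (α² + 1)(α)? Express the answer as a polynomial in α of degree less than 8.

Multiply in F_2[α]: (α² + 1)·(α) = α³ + α.
Reduced: α³ + α.

α^3 + α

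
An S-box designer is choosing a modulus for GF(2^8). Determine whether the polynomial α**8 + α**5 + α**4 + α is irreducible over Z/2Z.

Write m(α) = α**8 + α**5 + α**4 + α.
Check for roots in Z/2Z: m(0) = 0 → root; m(1) = 0 → root.
m(0) = 0, so (α) divides m(α); m is reducible.

No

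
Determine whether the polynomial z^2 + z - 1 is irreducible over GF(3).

Write P(z) = z^2 + z - 1.
Check for roots in GF(3): P(0) = 2; P(1) = 1; P(2) = 2.
No roots. A degree-2 polynomial over a field with no linear factor is irreducible.

Yes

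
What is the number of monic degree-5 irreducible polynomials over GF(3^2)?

By the necklace-counting formula, N_9(5) = (1/5) Σ_{d|5} μ(5/d)·9^d.
Divisors of 5: 1, 5; μ(5/d) for each: -1, 1.
Σ = − 9^1 + 9^5 = 59040.
N = 59040/5 = 11808.

11808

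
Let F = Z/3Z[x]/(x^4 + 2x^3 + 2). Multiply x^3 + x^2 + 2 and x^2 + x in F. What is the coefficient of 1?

Multiply in Z/3Z[x]: (x^3 + x^2 + 2)·(x^2 + x) = x^5 + 2x^4 + x^3 + 2x^2 + 2x.
Reduce using x^4 ≡ x^3 + 1 (mod x^4 + 2x^3 + 2).
Reduced: x^3 + 2x^2.

0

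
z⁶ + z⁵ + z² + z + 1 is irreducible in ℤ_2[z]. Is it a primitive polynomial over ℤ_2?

Yes

Write f(z) = z⁶ + z⁵ + z² + z + 1.
|GF(2^6)^×| = 2^6 − 1 = 63. Prime factorization: 63 = 3^2·7.
f is primitive ⇔ z has order 63 in GF(2)[z]/(f), i.e. z^(63/q) ≠ 1 for each prime q | 63.
z^(21) mod f = z⁵ + z³ + z².
z^(9) mod f = z³ + z² + 1.
None equal 1, so z has full order 63; f is primitive.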